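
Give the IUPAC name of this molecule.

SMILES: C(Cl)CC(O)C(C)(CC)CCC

1-chloro-4-ethyl-4-methylheptan-3-ol

The longest chain bearing the –OH group is 7 carbons long (heptane).
The principal characteristic group is an alcohol (–OH), named with the suffix -ol.
Number the chain so that numbering from this end puts the hydroxyl group at C-3 rather than C-5.
That gives the hydroxyl at C-3; a chloro group at C-1; an ethyl group at C-4; a methyl group at C-4.
The substituents are ordered alphabetically, ignoring any di-/tri- multipliers.
Putting it together: 1-chloro-4-ethyl-4-methylheptan-3-ol.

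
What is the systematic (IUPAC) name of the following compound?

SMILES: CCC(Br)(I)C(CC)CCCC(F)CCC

3-bromo-4-ethyl-8-fluoro-3-iodoundecane

The longest continuous carbon chain has 11 atoms, so the parent hydride is undecane.
The numbering direction is chosen so that the substituent locant set {3,3,4,8} is lower than {4,8,9,9} at the first point of difference.
That gives a bromo group at C-3; an ethyl group at C-4; a fluoro group at C-8; an iodo group at C-3.
Prefixes are listed alphabetically: bromo, ethyl, fluoro, iodo.
Putting it together: 3-bromo-4-ethyl-8-fluoro-3-iodoundecane.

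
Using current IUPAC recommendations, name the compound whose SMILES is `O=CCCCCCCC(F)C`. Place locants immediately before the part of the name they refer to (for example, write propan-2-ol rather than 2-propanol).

8-fluorononanal

The longest carbon chain that includes the –CHO group has 9 carbons, so the parent hydride is nonane.
The highest-priority functional group is an aldehyde (terminal –CHO), so the name ends in -al.
Number the chain so that the aldehyde carbon is C-1 by definition.
That gives a fluoro group at C-8.
Putting it together: 8-fluorononanal.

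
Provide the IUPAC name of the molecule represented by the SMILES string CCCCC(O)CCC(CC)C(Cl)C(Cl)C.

9,10-dichloro-8-ethylundecan-5-ol

Counting along the main chain through the –OH group gives 11 carbons: the parent is undecane.
An alcohol (–OH) is the principal characteristic group, giving the suffix -ol.
Choose the numbering such that numbering from this end puts the hydroxyl group at C-5 rather than C-7.
This places the hydroxyl at C-5; chloro groups at C-9 and C-10; an ethyl group at C-8.
Substituent prefixes are cited in alphabetical order (multiplying prefixes like di-/tri- are ignored for ordering).
The name is 9,10-dichloro-8-ethylundecan-5-ol.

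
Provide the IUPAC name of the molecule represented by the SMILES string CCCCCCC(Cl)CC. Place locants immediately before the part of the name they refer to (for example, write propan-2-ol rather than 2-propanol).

The parent chain contains 9 carbons (nonane).
The numbering direction is chosen so that the substituent locant set {3} is lower than {7} at the first point of difference.
This places a chloro group at C-3.
Putting it together: 3-chlorononane.

3-chlorononane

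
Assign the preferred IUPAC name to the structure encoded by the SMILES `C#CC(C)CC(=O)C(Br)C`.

Counting along the main chain through the carbonyl and the multiple bond gives 7 carbons: the parent is heptane.
The highest-priority functional group is a ketone (C=O on an internal carbon), so the name ends in -one.
A C≡C triple bond in the chain gives the infix -yne-.
Choose the numbering such that numbering from this end puts the carbonyl group at C-3 rather than C-5.
This places the carbonyl at C-3; the triple bond between C-6 and C-7; a bromo group at C-2; a methyl group at C-5.
The substituents are ordered alphabetically, ignoring any di-/tri- multipliers.
Putting it together: 2-bromo-5-methylhept-6-yn-3-one.

2-bromo-5-methylhept-6-yn-3-one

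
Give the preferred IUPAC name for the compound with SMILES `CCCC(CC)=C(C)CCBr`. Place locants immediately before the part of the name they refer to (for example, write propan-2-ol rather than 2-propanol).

1-bromo-4-ethyl-3-methylhept-3-ene

The longest carbon chain that includes the multiple bond has 7 carbons, so the parent hydride is heptane.
There is one C=C double bond, indicated by the ending -ene.
Choose the numbering such that numbering from this end puts the double bond at C-3 rather than C-4.
That gives the double bond between C-3 and C-4; a bromo group at C-1; an ethyl group at C-4; a methyl group at C-3.
The substituents are ordered alphabetically, ignoring any di-/tri- multipliers.
Putting it together: 1-bromo-4-ethyl-3-methylhept-3-ene.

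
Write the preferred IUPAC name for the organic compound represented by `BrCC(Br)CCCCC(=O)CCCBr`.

1,9,10-tribromodecan-4-one

The longest carbon chain that includes the carbonyl has 10 carbons, so the parent hydride is decane.
The highest-priority functional group is a ketone (C=O on an internal carbon), so the name ends in -one.
Number the chain so that numbering from this end puts the carbonyl group at C-4 rather than C-7.
This places the carbonyl at C-4; bromo groups at C-1 and C-9 and C-10.
Putting it together: 1,9,10-tribromodecan-4-one.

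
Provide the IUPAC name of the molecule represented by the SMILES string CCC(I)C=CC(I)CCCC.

3,6-diiododec-4-ene

Counting along the main chain through the multiple bond gives 10 carbons: the parent is decane.
The chain contains a C=C double bond, so the unsaturation ending is -ene.
Choose the numbering such that numbering from this end puts the double bond at C-4 rather than C-6.
This places the double bond between C-4 and C-5; iodo groups at C-3 and C-6.
Putting it together: 3,6-diiododec-4-ene.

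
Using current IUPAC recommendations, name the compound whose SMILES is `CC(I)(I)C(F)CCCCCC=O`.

7-fluoro-8,8-diiodononanal

The longest chain bearing the –CHO group is 9 carbons long (nonane).
The principal characteristic group is an aldehyde (terminal –CHO), named with the suffix -al.
The numbering direction is chosen so that the aldehyde carbon is C-1 by definition.
With this numbering: a fluoro group at C-7; two iodo groups at C-8.
The substituents are ordered alphabetically, ignoring any di-/tri- multipliers.
The name is 7-fluoro-8,8-diiodononanal.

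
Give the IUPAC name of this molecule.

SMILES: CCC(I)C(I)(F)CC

The parent chain contains 6 carbons (hexane).
The numbering direction is chosen so that the substituent locant set {3,3,4} is lower than {3,4,4} at the first point of difference.
This places a fluoro group at C-3; iodo groups at C-3 and C-4.
The substituents are ordered alphabetically, ignoring any di-/tri- multipliers.
The name is 3-fluoro-3,4-diiodohexane.

3-fluoro-3,4-diiodohexane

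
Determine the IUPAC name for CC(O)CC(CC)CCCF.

The longest chain bearing the –OH group is 7 carbons long (heptane).
The highest-priority functional group is an alcohol (–OH), so the name ends in -ol.
The numbering direction is chosen so that numbering from this end puts the hydroxyl group at C-2 rather than C-6.
With this numbering: the hydroxyl at C-2; an ethyl group at C-4; a fluoro group at C-7.
Substituent prefixes are cited in alphabetical order (multiplying prefixes like di-/tri- are ignored for ordering).
The name is 4-ethyl-7-fluoroheptan-2-ol.

4-ethyl-7-fluoroheptan-2-ol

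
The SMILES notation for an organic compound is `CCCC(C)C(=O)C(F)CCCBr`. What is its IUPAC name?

The longest carbon chain that includes the carbonyl has 9 carbons, so the parent hydride is nonane.
The principal characteristic group is a ketone (C=O on an internal carbon), named with the suffix -one.
Choose the numbering such that the substituent locant set {1,4,6} is lower than {4,6,9} at the first point of difference.
This places the carbonyl at C-5; a bromo group at C-1; a fluoro group at C-4; a methyl group at C-6.
Substituent prefixes are cited in alphabetical order (multiplying prefixes like di-/tri- are ignored for ordering).
Assembling the pieces gives 1-bromo-4-fluoro-6-methylnonan-5-one.

1-bromo-4-fluoro-6-methylnonan-5-one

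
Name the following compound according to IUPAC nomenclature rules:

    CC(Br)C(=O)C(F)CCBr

2,6-dibromo-4-fluorohexan-3-one

Counting along the main chain through the carbonyl gives 6 carbons: the parent is hexane.
The highest-priority functional group is a ketone (C=O on an internal carbon), so the name ends in -one.
Number the chain so that numbering from this end puts the carbonyl group at C-3 rather than C-4.
This places the carbonyl at C-3; bromo groups at C-2 and C-6; a fluoro group at C-4.
The substituents are ordered alphabetically, ignoring any di-/tri- multipliers.
Assembling the pieces gives 2,6-dibromo-4-fluorohexan-3-one.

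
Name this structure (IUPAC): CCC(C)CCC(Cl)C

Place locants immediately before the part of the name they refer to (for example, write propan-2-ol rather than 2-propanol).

The longest carbon chain is 7 atoms: the parent is heptane.
Number the chain so that the substituent locant set {2,5} is lower than {3,6} at the first point of difference.
That gives a chloro group at C-2; a methyl group at C-5.
The substituents are ordered alphabetically, ignoring any di-/tri- multipliers.
The name is 2-chloro-5-methylheptane.

2-chloro-5-methylheptane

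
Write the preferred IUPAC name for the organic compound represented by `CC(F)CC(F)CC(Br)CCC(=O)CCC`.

7-bromo-9,11-difluorododecan-4-one

The longest chain bearing the carbonyl is 12 carbons long (dodecane).
The highest-priority functional group is a ketone (C=O on an internal carbon), so the name ends in -one.
Choose the numbering such that numbering from this end puts the carbonyl group at C-4 rather than C-9.
That gives the carbonyl at C-4; a bromo group at C-7; fluoro groups at C-9 and C-11.
Substituent prefixes are cited in alphabetical order (multiplying prefixes like di-/tri- are ignored for ordering).
The name is 7-bromo-9,11-difluorododecan-4-one.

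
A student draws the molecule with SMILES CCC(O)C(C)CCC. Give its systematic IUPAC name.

The longest carbon chain that includes the –OH group has 7 carbons, so the parent hydride is heptane.
The principal characteristic group is an alcohol (–OH), named with the suffix -ol.
Choose the numbering such that numbering from this end puts the hydroxyl group at C-3 rather than C-5.
This places the hydroxyl at C-3; a methyl group at C-4.
The name is 4-methylheptan-3-ol.

4-methylheptan-3-ol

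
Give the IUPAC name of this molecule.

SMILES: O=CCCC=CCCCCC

The longest carbon chain that includes the –CHO group and the multiple bond has 10 carbons, so the parent hydride is decane.
The highest-priority functional group is an aldehyde (terminal –CHO), so the name ends in -al.
There is one C=C double bond, indicated by the ending -ene.
The numbering direction is chosen so that the aldehyde carbon is C-1 by definition.
This places the double bond between C-4 and C-5.
Assembling the pieces gives dec-4-enal.

dec-4-enal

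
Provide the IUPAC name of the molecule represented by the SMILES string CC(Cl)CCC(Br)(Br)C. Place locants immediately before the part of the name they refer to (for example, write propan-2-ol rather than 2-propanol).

2,2-dibromo-5-chlorohexane

The longest continuous carbon chain has 6 atoms, so the parent hydride is hexane.
Number the chain so that the substituent locant set {2,2,5} is lower than {2,5,5} at the first point of difference.
This places two bromo groups at C-2; a chloro group at C-5.
Prefixes are listed alphabetically: bromo, chloro.
The name is 2,2-dibromo-5-chlorohexane.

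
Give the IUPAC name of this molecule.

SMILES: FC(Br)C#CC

Counting along the main chain through the multiple bond gives 4 carbons: the parent is butane.
A C≡C triple bond in the chain gives the infix -yne-.
Number the chain so that the substituent locant set {1,1} is lower than {4,4} at the first point of difference.
This places the triple bond between C-2 and C-3; a bromo group at C-1; a fluoro group at C-1.
Prefixes are listed alphabetically: bromo, fluoro.
Assembling the pieces gives 1-bromo-1-fluorobut-2-yne.

1-bromo-1-fluorobut-2-yne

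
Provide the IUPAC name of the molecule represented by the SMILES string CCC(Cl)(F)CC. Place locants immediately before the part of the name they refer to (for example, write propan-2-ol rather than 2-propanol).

The parent chain contains 5 carbons (pentane).
The molecule is symmetric, so either numbering direction gives the same locants.
That gives a chloro group at C-3; a fluoro group at C-3.
Substituent prefixes are cited in alphabetical order (multiplying prefixes like di-/tri- are ignored for ordering).
Assembling the pieces gives 3-chloro-3-fluoropentane.

3-chloro-3-fluoropentane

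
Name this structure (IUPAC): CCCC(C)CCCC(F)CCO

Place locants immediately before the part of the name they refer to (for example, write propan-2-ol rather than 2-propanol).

3-fluoro-7-methyldecan-1-ol

The longest chain bearing the –OH group is 10 carbons long (decane).
The principal characteristic group is an alcohol (–OH), named with the suffix -ol.
Choose the numbering such that numbering from this end puts the hydroxyl group at C-1 rather than C-10.
With this numbering: the hydroxyl at C-1; a fluoro group at C-3; a methyl group at C-7.
Prefixes are listed alphabetically: fluoro, methyl.
The name is 3-fluoro-7-methyldecan-1-ol.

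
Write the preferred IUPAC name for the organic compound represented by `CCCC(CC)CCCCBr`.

1-bromo-5-ethyloctane

The longest continuous carbon chain has 8 atoms, so the parent hydride is octane.
The numbering direction is chosen so that the substituent locant set {1,5} is lower than {4,8} at the first point of difference.
With this numbering: a bromo group at C-1; an ethyl group at C-5.
Prefixes are listed alphabetically: bromo, ethyl.
Assembling the pieces gives 1-bromo-5-ethyloctane.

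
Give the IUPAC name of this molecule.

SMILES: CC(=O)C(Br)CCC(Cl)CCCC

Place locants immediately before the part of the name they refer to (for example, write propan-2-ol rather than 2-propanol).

The longest carbon chain that includes the carbonyl has 10 carbons, so the parent hydride is decane.
The highest-priority functional group is a ketone (C=O on an internal carbon), so the name ends in -one.
Choose the numbering such that numbering from this end puts the carbonyl group at C-2 rather than C-9.
That gives the carbonyl at C-2; a bromo group at C-3; a chloro group at C-6.
Prefixes are listed alphabetically: bromo, chloro.
The name is 3-bromo-6-chlorodecan-2-one.

3-bromo-6-chlorodecan-2-one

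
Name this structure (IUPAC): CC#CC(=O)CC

hex-4-yn-3-one

The longest carbon chain that includes the carbonyl and the multiple bond has 6 carbons, so the parent hydride is hexane.
The principal characteristic group is a ketone (C=O on an internal carbon), named with the suffix -one.
There is one C≡C triple bond, indicated by the ending -yne.
The numbering direction is chosen so that numbering from this end puts the carbonyl group at C-3 rather than C-4.
That gives the carbonyl at C-3; the triple bond between C-4 and C-5.
The name is hex-4-yn-3-one.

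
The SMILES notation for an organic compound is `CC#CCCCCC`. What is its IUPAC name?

oct-2-yne

Counting along the main chain through the multiple bond gives 8 carbons: the parent is octane.
A C≡C triple bond in the chain gives the infix -yne-.
Number the chain so that numbering from this end puts the triple bond at C-2 rather than C-6.
This places the triple bond between C-2 and C-3.
Putting it together: oct-2-yne.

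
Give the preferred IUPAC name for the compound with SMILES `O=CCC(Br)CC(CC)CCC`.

The longest chain bearing the –CHO group is 8 carbons long (octane).
The principal characteristic group is an aldehyde (terminal –CHO), named with the suffix -al.
Choose the numbering such that the aldehyde carbon is C-1 by definition.
With this numbering: a bromo group at C-3; an ethyl group at C-5.
Substituent prefixes are cited in alphabetical order (multiplying prefixes like di-/tri- are ignored for ordering).
Putting it together: 3-bromo-5-ethyloctanal.

3-bromo-5-ethyloctanal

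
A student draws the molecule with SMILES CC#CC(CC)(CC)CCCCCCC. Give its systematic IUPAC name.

4,4-diethylundec-2-yne

The longest carbon chain that includes the multiple bond has 11 carbons, so the parent hydride is undecane.
There is one C≡C triple bond, indicated by the ending -yne.
Choose the numbering such that numbering from this end puts the triple bond at C-2 rather than C-9.
That gives the triple bond between C-2 and C-3; two ethyl groups at C-4.
The name is 4,4-diethylundec-2-yne.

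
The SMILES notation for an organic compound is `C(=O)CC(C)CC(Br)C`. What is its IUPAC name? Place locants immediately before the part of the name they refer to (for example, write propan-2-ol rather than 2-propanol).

5-bromo-3-methylhexanal

The longest chain bearing the –CHO group is 6 carbons long (hexane).
The principal characteristic group is an aldehyde (terminal –CHO), named with the suffix -al.
Number the chain so that the aldehyde carbon is C-1 by definition.
With this numbering: a bromo group at C-5; a methyl group at C-3.
The substituents are ordered alphabetically, ignoring any di-/tri- multipliers.
Putting it together: 5-bromo-3-methylhexanal.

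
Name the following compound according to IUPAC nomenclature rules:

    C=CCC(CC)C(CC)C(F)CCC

The longest carbon chain that includes the multiple bond has 9 carbons, so the parent hydride is nonane.
A C=C double bond in the chain gives the infix -ene-.
Choose the numbering such that numbering from this end puts the double bond at C-1 rather than C-8.
This places the double bond between C-1 and C-2; ethyl groups at C-4 and C-5; a fluoro group at C-6.
Substituent prefixes are cited in alphabetical order (multiplying prefixes like di-/tri- are ignored for ordering).
Assembling the pieces gives 4,5-diethyl-6-fluoronon-1-ene.

4,5-diethyl-6-fluoronon-1-ene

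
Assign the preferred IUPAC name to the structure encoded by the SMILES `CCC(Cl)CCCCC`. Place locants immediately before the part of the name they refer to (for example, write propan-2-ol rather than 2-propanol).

The parent chain contains 8 carbons (octane).
The numbering direction is chosen so that the substituent locant set {3} is lower than {6} at the first point of difference.
That gives a chloro group at C-3.
The name is 3-chlorooctane.

3-chlorooctane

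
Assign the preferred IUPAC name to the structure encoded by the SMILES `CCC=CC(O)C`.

The longest carbon chain that includes the –OH group and the multiple bond has 6 carbons, so the parent hydride is hexane.
An alcohol (–OH) is the principal characteristic group, giving the suffix -ol.
There is one C=C double bond, indicated by the ending -ene.
Choose the numbering such that numbering from this end puts the hydroxyl group at C-2 rather than C-5.
With this numbering: the hydroxyl at C-2; the double bond between C-3 and C-4.
Assembling the pieces gives hex-3-en-2-ol.

hex-3-en-2-ol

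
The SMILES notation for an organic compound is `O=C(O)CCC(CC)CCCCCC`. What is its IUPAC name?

4-ethyldecanoic acid

Counting along the main chain through the –COOH group gives 10 carbons: the parent is decane.
The highest-priority functional group is a carboxylic acid (terminal –COOH), so the name ends in -oic acid.
Number the chain so that the carboxylic acid carbon is C-1 by definition.
That gives an ethyl group at C-4.
The name is 4-ethyldecanoic acid.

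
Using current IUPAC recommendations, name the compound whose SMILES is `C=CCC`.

but-1-ene

The longest carbon chain that includes the multiple bond has 4 carbons, so the parent hydride is butane.
A C=C double bond in the chain gives the infix -ene-.
The numbering direction is chosen so that numbering from this end puts the double bond at C-1 rather than C-3.
With this numbering: the double bond between C-1 and C-2.
Assembling the pieces gives but-1-ene.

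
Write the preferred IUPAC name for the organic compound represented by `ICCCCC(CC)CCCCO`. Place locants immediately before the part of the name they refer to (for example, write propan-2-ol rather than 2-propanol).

The longest carbon chain that includes the –OH group has 9 carbons, so the parent hydride is nonane.
The principal characteristic group is an alcohol (–OH), named with the suffix -ol.
The numbering direction is chosen so that numbering from this end puts the hydroxyl group at C-1 rather than C-9.
With this numbering: the hydroxyl at C-1; an ethyl group at C-5; an iodo group at C-9.
The substituents are ordered alphabetically, ignoring any di-/tri- multipliers.
Putting it together: 5-ethyl-9-iodononan-1-ol.

5-ethyl-9-iodononan-1-ol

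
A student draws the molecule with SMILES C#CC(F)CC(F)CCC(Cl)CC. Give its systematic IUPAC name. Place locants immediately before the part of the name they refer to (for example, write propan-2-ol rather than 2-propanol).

The longest chain bearing the multiple bond is 10 carbons long (decane).
The chain contains a C≡C triple bond, so the unsaturation ending is -yne.
Choose the numbering such that numbering from this end puts the triple bond at C-1 rather than C-9.
That gives the triple bond between C-1 and C-2; a chloro group at C-8; fluoro groups at C-3 and C-5.
The substituents are ordered alphabetically, ignoring any di-/tri- multipliers.
Putting it together: 8-chloro-3,5-difluorodec-1-yne.

8-chloro-3,5-difluorodec-1-yne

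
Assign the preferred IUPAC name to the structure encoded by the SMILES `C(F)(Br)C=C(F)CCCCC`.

The longest carbon chain that includes the multiple bond has 8 carbons, so the parent hydride is octane.
There is one C=C double bond, indicated by the ending -ene.
Choose the numbering such that numbering from this end puts the double bond at C-2 rather than C-6.
This places the double bond between C-2 and C-3; a bromo group at C-1; fluoro groups at C-1 and C-3.
Substituent prefixes are cited in alphabetical order (multiplying prefixes like di-/tri- are ignored for ordering).
The name is 1-bromo-1,3-difluorooct-2-ene.

1-bromo-1,3-difluorooct-2-ene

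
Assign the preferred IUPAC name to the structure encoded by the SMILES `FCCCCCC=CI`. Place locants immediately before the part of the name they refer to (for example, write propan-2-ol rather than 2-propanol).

The longest carbon chain that includes the multiple bond has 7 carbons, so the parent hydride is heptane.
The chain contains a C=C double bond, so the unsaturation ending is -ene.
Choose the numbering such that numbering from this end puts the double bond at C-1 rather than C-6.
That gives the double bond between C-1 and C-2; a fluoro group at C-7; an iodo group at C-1.
Substituent prefixes are cited in alphabetical order (multiplying prefixes like di-/tri- are ignored for ordering).
Putting it together: 7-fluoro-1-iodohept-1-ene.

7-fluoro-1-iodohept-1-ene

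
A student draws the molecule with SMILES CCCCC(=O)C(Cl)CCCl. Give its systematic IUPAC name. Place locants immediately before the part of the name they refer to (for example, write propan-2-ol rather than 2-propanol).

The longest carbon chain that includes the carbonyl has 8 carbons, so the parent hydride is octane.
The principal characteristic group is a ketone (C=O on an internal carbon), named with the suffix -one.
Number the chain so that numbering from this end puts the carbonyl group at C-4 rather than C-5.
With this numbering: the carbonyl at C-4; chloro groups at C-1 and C-3.
Assembling the pieces gives 1,3-dichlorooctan-4-one.

1,3-dichlorooctan-4-one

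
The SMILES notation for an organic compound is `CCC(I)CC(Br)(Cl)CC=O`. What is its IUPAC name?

The longest carbon chain that includes the –CHO group has 7 carbons, so the parent hydride is heptane.
An aldehyde (terminal –CHO) is the principal characteristic group, giving the suffix -al.
Number the chain so that the aldehyde carbon is C-1 by definition.
That gives a bromo group at C-3; a chloro group at C-3; an iodo group at C-5.
Prefixes are listed alphabetically: bromo, chloro, iodo.
Assembling the pieces gives 3-bromo-3-chloro-5-iodoheptanal.

3-bromo-3-chloro-5-iodoheptanal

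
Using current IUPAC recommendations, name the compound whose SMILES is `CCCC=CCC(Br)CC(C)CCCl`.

7-bromo-11-chloro-9-methylundec-4-ene

The longest chain bearing the multiple bond is 11 carbons long (undecane).
There is one C=C double bond, indicated by the ending -ene.
The numbering direction is chosen so that numbering from this end puts the double bond at C-4 rather than C-7.
With this numbering: the double bond between C-4 and C-5; a bromo group at C-7; a chloro group at C-11; a methyl group at C-9.
The substituents are ordered alphabetically, ignoring any di-/tri- multipliers.
Putting it together: 7-bromo-11-chloro-9-methylundec-4-ene.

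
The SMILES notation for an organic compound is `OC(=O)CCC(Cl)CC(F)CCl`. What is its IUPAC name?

4,7-dichloro-6-fluoroheptanoic acid

The longest carbon chain that includes the –COOH group has 7 carbons, so the parent hydride is heptane.
A carboxylic acid (terminal –COOH) is the principal characteristic group, giving the suffix -oic acid.
Choose the numbering such that the carboxylic acid carbon is C-1 by definition.
With this numbering: chloro groups at C-4 and C-7; a fluoro group at C-6.
Substituent prefixes are cited in alphabetical order (multiplying prefixes like di-/tri- are ignored for ordering).
Assembling the pieces gives 4,7-dichloro-6-fluoroheptanoic acid.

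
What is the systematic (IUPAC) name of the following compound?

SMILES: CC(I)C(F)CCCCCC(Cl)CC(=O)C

4-chloro-10-fluoro-11-iodododecan-2-one

The longest carbon chain that includes the carbonyl has 12 carbons, so the parent hydride is dodecane.
A ketone (C=O on an internal carbon) is the principal characteristic group, giving the suffix -one.
Choose the numbering such that numbering from this end puts the carbonyl group at C-2 rather than C-11.
With this numbering: the carbonyl at C-2; a chloro group at C-4; a fluoro group at C-10; an iodo group at C-11.
The substituents are ordered alphabetically, ignoring any di-/tri- multipliers.
Assembling the pieces gives 4-chloro-10-fluoro-11-iodododecan-2-one.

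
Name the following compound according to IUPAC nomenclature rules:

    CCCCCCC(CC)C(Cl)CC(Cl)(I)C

2,4-dichloro-5-ethyl-2-iodoundecane

The longest continuous carbon chain has 11 atoms, so the parent hydride is undecane.
The numbering direction is chosen so that the substituent locant set {2,2,4,5} is lower than {7,8,10,10} at the first point of difference.
That gives chloro groups at C-2 and C-4; an ethyl group at C-5; an iodo group at C-2.
Prefixes are listed alphabetically: chloro, ethyl, iodo.
The name is 2,4-dichloro-5-ethyl-2-iodoundecane.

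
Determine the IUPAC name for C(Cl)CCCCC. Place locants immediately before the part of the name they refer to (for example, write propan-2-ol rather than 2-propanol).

The longest carbon chain is 6 atoms: the parent is hexane.
The numbering direction is chosen so that the substituent locant set {1} is lower than {6} at the first point of difference.
This places a chloro group at C-1.
Assembling the pieces gives 1-chlorohexane.

1-chlorohexane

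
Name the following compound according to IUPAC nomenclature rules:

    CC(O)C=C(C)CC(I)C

Counting along the main chain through the –OH group and the multiple bond gives 7 carbons: the parent is heptane.
The principal characteristic group is an alcohol (–OH), named with the suffix -ol.
The chain contains a C=C double bond, so the unsaturation ending is -ene.
Choose the numbering such that numbering from this end puts the hydroxyl group at C-2 rather than C-6.
This places the hydroxyl at C-2; the double bond between C-3 and C-4; an iodo group at C-6; a methyl group at C-4.
The substituents are ordered alphabetically, ignoring any di-/tri- multipliers.
Assembling the pieces gives 6-iodo-4-methylhept-3-en-2-ol.

6-iodo-4-methylhept-3-en-2-ol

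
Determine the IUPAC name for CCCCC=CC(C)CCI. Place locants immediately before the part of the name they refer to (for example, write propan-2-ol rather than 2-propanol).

The longest chain bearing the multiple bond is 9 carbons long (nonane).
The chain contains a C=C double bond, so the unsaturation ending is -ene.
Number the chain so that numbering from this end puts the double bond at C-4 rather than C-5.
This places the double bond between C-4 and C-5; an iodo group at C-1; a methyl group at C-3.
The substituents are ordered alphabetically, ignoring any di-/tri- multipliers.
Putting it together: 1-iodo-3-methylnon-4-ene.

1-iodo-3-methylnon-4-ene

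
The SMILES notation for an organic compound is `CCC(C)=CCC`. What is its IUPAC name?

3-methylhex-3-ene

The longest chain bearing the multiple bond is 6 carbons long (hexane).
A C=C double bond in the chain gives the infix -ene-.
The numbering direction is chosen so that the substituent locant set {3} is lower than {4} at the first point of difference.
With this numbering: the double bond between C-3 and C-4; a methyl group at C-3.
Assembling the pieces gives 3-methylhex-3-ene.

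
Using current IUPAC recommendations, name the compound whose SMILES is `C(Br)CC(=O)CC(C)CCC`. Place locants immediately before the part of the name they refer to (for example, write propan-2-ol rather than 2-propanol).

1-bromo-5-methyloctan-3-one

The longest chain bearing the carbonyl is 8 carbons long (octane).
The highest-priority functional group is a ketone (C=O on an internal carbon), so the name ends in -one.
Number the chain so that numbering from this end puts the carbonyl group at C-3 rather than C-6.
That gives the carbonyl at C-3; a bromo group at C-1; a methyl group at C-5.
The substituents are ordered alphabetically, ignoring any di-/tri- multipliers.
Assembling the pieces gives 1-bromo-5-methyloctan-3-one.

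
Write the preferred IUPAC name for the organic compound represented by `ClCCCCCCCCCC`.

The longest continuous carbon chain has 10 atoms, so the parent hydride is decane.
The numbering direction is chosen so that the substituent locant set {1} is lower than {10} at the first point of difference.
With this numbering: a chloro group at C-1.
Putting it together: 1-chlorodecane.

1-chlorodecane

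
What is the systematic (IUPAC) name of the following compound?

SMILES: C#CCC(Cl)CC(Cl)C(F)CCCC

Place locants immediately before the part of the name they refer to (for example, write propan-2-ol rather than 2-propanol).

4,6-dichloro-7-fluoroundec-1-yne

Counting along the main chain through the multiple bond gives 11 carbons: the parent is undecane.
A C≡C triple bond in the chain gives the infix -yne-.
Choose the numbering such that numbering from this end puts the triple bond at C-1 rather than C-10.
That gives the triple bond between C-1 and C-2; chloro groups at C-4 and C-6; a fluoro group at C-7.
The substituents are ordered alphabetically, ignoring any di-/tri- multipliers.
Assembling the pieces gives 4,6-dichloro-7-fluoroundec-1-yne.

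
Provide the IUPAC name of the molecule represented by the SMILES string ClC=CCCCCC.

The longest chain bearing the multiple bond is 7 carbons long (heptane).
The chain contains a C=C double bond, so the unsaturation ending is -ene.
The numbering direction is chosen so that numbering from this end puts the double bond at C-1 rather than C-6.
This places the double bond between C-1 and C-2; a chloro group at C-1.
The name is 1-chlorohept-1-ene.

1-chlorohept-1-ene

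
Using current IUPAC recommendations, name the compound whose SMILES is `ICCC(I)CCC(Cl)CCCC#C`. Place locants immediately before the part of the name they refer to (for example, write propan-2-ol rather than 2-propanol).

6-chloro-9,11-diiodoundec-1-yne

The longest carbon chain that includes the multiple bond has 11 carbons, so the parent hydride is undecane.
A C≡C triple bond in the chain gives the infix -yne-.
The numbering direction is chosen so that numbering from this end puts the triple bond at C-1 rather than C-10.
With this numbering: the triple bond between C-1 and C-2; a chloro group at C-6; iodo groups at C-9 and C-11.
Substituent prefixes are cited in alphabetical order (multiplying prefixes like di-/tri- are ignored for ordering).
The name is 6-chloro-9,11-diiodoundec-1-yne.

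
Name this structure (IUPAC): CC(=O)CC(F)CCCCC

Counting along the main chain through the carbonyl gives 9 carbons: the parent is nonane.
The principal characteristic group is a ketone (C=O on an internal carbon), named with the suffix -one.
Number the chain so that numbering from this end puts the carbonyl group at C-2 rather than C-8.
That gives the carbonyl at C-2; a fluoro group at C-4.
Assembling the pieces gives 4-fluorononan-2-one.

4-fluorononan-2-one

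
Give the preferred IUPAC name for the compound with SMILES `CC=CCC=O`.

pent-3-enal

The longest carbon chain that includes the –CHO group and the multiple bond has 5 carbons, so the parent hydride is pentane.
The highest-priority functional group is an aldehyde (terminal –CHO), so the name ends in -al.
There is one C=C double bond, indicated by the ending -ene.
Choose the numbering such that the aldehyde carbon is C-1 by definition.
That gives the double bond between C-3 and C-4.
Assembling the pieces gives pent-3-enal.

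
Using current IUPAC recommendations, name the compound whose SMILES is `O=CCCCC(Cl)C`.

The longest chain bearing the –CHO group is 6 carbons long (hexane).
The highest-priority functional group is an aldehyde (terminal –CHO), so the name ends in -al.
Number the chain so that the aldehyde carbon is C-1 by definition.
This places a chloro group at C-5.
Assembling the pieces gives 5-chlorohexanal.

5-chlorohexanal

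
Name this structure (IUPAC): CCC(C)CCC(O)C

5-methylheptan-2-ol

The longest carbon chain that includes the –OH group has 7 carbons, so the parent hydride is heptane.
The highest-priority functional group is an alcohol (–OH), so the name ends in -ol.
Choose the numbering such that numbering from this end puts the hydroxyl group at C-2 rather than C-6.
That gives the hydroxyl at C-2; a methyl group at C-5.
Assembling the pieces gives 5-methylheptan-2-ol.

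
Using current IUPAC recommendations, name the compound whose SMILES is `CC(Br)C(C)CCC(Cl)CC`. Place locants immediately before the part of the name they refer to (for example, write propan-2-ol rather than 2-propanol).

2-bromo-6-chloro-3-methyloctane

The longest continuous carbon chain has 8 atoms, so the parent hydride is octane.
Choose the numbering such that the substituent locant set {2,3,6} is lower than {3,6,7} at the first point of difference.
That gives a bromo group at C-2; a chloro group at C-6; a methyl group at C-3.
Prefixes are listed alphabetically: bromo, chloro, methyl.
Assembling the pieces gives 2-bromo-6-chloro-3-methyloctane.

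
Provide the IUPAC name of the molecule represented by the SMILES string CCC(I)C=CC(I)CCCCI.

3,6,10-triiododec-4-ene

The longest carbon chain that includes the multiple bond has 10 carbons, so the parent hydride is decane.
A C=C double bond in the chain gives the infix -ene-.
The numbering direction is chosen so that numbering from this end puts the double bond at C-4 rather than C-6.
This places the double bond between C-4 and C-5; iodo groups at C-3 and C-6 and C-10.
The name is 3,6,10-triiododec-4-ene.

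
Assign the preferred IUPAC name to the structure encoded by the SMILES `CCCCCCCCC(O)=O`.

nonanoic acid

The longest chain bearing the –COOH group is 9 carbons long (nonane).
The highest-priority functional group is a carboxylic acid (terminal –COOH), so the name ends in -oic acid.
The numbering direction is chosen so that the carboxylic acid carbon is C-1 by definition.
The name is nonanoic acid.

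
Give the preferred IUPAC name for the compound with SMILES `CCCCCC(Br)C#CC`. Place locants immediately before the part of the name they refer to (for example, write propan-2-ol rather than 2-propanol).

4-bromonon-2-yne

Counting along the main chain through the multiple bond gives 9 carbons: the parent is nonane.
There is one C≡C triple bond, indicated by the ending -yne.
Choose the numbering such that numbering from this end puts the triple bond at C-2 rather than C-7.
That gives the triple bond between C-2 and C-3; a bromo group at C-4.
Assembling the pieces gives 4-bromonon-2-yne.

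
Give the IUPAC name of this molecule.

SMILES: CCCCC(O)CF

1-fluorohexan-2-ol

Counting along the main chain through the –OH group gives 6 carbons: the parent is hexane.
An alcohol (–OH) is the principal characteristic group, giving the suffix -ol.
Choose the numbering such that numbering from this end puts the hydroxyl group at C-2 rather than C-5.
This places the hydroxyl at C-2; a fluoro group at C-1.
The name is 1-fluorohexan-2-ol.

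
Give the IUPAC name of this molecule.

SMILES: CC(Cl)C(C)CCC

2-chloro-3-methylhexane

The parent chain contains 6 carbons (hexane).
Choose the numbering such that the substituent locant set {2,3} is lower than {4,5} at the first point of difference.
With this numbering: a chloro group at C-2; a methyl group at C-3.
Prefixes are listed alphabetically: chloro, methyl.
Assembling the pieces gives 2-chloro-3-methylhexane.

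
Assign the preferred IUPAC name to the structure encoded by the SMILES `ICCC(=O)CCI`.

1,5-diiodopentan-3-one

Counting along the main chain through the carbonyl gives 5 carbons: the parent is pentane.
The principal characteristic group is a ketone (C=O on an internal carbon), named with the suffix -one.
The molecule is symmetric, so either numbering direction gives the same locants.
This places the carbonyl at C-3; iodo groups at C-1 and C-5.
Putting it together: 1,5-diiodopentan-3-one.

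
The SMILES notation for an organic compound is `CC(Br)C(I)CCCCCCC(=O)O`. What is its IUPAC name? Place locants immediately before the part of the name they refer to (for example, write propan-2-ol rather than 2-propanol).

The longest chain bearing the –COOH group is 10 carbons long (decane).
The principal characteristic group is a carboxylic acid (terminal –COOH), named with the suffix -oic acid.
Number the chain so that the carboxylic acid carbon is C-1 by definition.
With this numbering: a bromo group at C-9; an iodo group at C-8.
The substituents are ordered alphabetically, ignoring any di-/tri- multipliers.
Putting it together: 9-bromo-8-iododecanoic acid.

9-bromo-8-iododecanoic acid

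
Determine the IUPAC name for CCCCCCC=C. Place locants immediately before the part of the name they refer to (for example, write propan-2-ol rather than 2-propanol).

Counting along the main chain through the multiple bond gives 8 carbons: the parent is octane.
A C=C double bond in the chain gives the infix -ene-.
Choose the numbering such that numbering from this end puts the double bond at C-1 rather than C-7.
With this numbering: the double bond between C-1 and C-2.
Putting it together: oct-1-ene.

oct-1-ene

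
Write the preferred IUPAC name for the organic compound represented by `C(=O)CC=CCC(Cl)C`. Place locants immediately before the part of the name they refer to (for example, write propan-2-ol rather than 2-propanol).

6-chlorohept-3-enal

The longest carbon chain that includes the –CHO group and the multiple bond has 7 carbons, so the parent hydride is heptane.
An aldehyde (terminal –CHO) is the principal characteristic group, giving the suffix -al.
There is one C=C double bond, indicated by the ending -ene.
Number the chain so that the aldehyde carbon is C-1 by definition.
That gives the double bond between C-3 and C-4; a chloro group at C-6.
Putting it together: 6-chlorohept-3-enal.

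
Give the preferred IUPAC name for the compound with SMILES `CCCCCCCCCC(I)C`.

2-iodoundecane

The parent chain contains 11 carbons (undecane).
Number the chain so that the substituent locant set {2} is lower than {10} at the first point of difference.
With this numbering: an iodo group at C-2.
Assembling the pieces gives 2-iodoundecane.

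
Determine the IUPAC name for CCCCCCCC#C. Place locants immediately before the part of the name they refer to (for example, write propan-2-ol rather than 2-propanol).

The longest chain bearing the multiple bond is 9 carbons long (nonane).
There is one C≡C triple bond, indicated by the ending -yne.
The numbering direction is chosen so that numbering from this end puts the triple bond at C-1 rather than C-8.
This places the triple bond between C-1 and C-2.
The name is non-1-yne.

non-1-yne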